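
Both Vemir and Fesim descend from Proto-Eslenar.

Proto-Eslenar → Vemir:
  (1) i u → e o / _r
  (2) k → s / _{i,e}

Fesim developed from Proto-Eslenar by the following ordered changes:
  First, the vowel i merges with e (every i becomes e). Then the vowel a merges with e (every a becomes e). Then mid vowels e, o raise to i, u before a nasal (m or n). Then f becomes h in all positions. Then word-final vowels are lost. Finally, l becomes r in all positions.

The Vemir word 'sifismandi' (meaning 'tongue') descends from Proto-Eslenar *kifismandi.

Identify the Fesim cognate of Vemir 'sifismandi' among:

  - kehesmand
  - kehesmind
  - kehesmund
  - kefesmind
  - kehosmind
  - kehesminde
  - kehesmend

Fesim: *kifismandi
  kifismandi → kefesmande   [vowel merger]
  kefesmande → kefesmende   [vowel merger]
  kefesmende → kefesminde   [pre-nasal raising]
  kefesminde → kehesminde   [unconditioned shift]
  kehesminde → kehesmind   [apocope]
  kehesmind (rule 6 does not apply)
  giving Fesim kehesmind.
Only 'kehesmind' matches the regular Fesim development of *kifismandi.

kehesmind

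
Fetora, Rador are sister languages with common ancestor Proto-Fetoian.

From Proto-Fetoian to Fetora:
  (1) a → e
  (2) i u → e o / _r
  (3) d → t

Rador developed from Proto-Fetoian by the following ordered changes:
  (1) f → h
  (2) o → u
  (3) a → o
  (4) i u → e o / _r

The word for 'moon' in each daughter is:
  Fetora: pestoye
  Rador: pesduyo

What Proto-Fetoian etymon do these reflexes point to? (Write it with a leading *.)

*pesdoya

Position 4: Fetora has t, Rador has d. Rador preserves d here (none of its changes turn any other segment into d), so the proto-segment is *d.
Position 7: Fetora has e, Rador has o. Taking the neighbouring segments as reconstructed: Fetora e could go back to *a or *e; Rador o can only go back to *a — the one source consistent with every daughter is *a.
This points to *pesdoya. Verify forward in each daughter:
Fetora: *pesdoya > pesdoye > pestoye  (by vowel merger, unconditioned shift)
Rador: *pesdoya
  pesdoya (rule 1 does not apply)
  pesdoya → pesduya   [vowel merger]
  pesduya → pesduyo   [vowel merger]
  pesduyo (rule 4 does not apply)
  giving Rador pesduyo.
No other proto-form is consistent with every reflex, so the reconstruction is *pesdoya.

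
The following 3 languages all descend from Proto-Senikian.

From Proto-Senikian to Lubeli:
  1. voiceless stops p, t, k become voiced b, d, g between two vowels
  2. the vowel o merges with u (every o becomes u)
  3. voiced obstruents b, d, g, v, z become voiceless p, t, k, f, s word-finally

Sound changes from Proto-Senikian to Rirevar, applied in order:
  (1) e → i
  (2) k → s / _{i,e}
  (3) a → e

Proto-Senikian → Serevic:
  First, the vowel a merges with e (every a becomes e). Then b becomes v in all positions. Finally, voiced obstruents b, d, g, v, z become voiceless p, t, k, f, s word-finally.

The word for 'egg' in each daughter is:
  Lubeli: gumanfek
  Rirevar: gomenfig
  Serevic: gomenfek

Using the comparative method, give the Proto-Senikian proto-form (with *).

Position 7: Lubeli has e, Rirevar has i, Serevic has e. Lubeli preserves e here (none of its changes turn any other segment into e), so the proto-segment is *e.
Position 2: Lubeli has u, Rirevar has o, Serevic has o. Rirevar preserves o here (none of its changes turn any other segment into o), so the proto-segment is *o.
Position 4: Lubeli has a, Rirevar has e, Serevic has e. Lubeli preserves a here (none of its changes turn any other segment into a), so the proto-segment is *a.
Verify the candidate proto-form against each daughter:
Lubeli: *gomanfeg
  gomanfeg (rule 1 does not apply)
  gomanfeg → gumanfeg   [vowel merger]
  gumanfeg → gumanfek   [final devoicing]
  giving Lubeli gumanfek.
Rirevar: *gomanfeg > gomanfig > gomenfig  (by vowel merger, vowel merger)
Serevic: *gomanfeg
  gomanfeg → gomenfeg   [vowel merger]
  gomenfeg (rule 2 does not apply)
  gomenfeg → gomenfek   [final devoicing]
  giving Serevic gomenfek.
Only *gomanfeg yields all of Lubeli gumanfek, Rirevar gomenfig, Serevic gomenfek.

*gomanfeg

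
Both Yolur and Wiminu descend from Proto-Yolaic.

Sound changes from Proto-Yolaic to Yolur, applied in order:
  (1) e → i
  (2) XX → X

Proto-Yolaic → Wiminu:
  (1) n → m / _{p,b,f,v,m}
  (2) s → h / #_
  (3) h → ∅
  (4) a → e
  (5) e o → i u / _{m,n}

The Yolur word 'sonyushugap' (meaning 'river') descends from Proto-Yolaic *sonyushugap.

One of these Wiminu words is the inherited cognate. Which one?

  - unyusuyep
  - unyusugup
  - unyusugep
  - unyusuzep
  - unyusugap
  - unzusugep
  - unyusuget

Wiminu: *sonyushugap > honyushugap > onyusugap > onyusugep > unyusugep  (by debuccalisation, h-loss, vowel merger, pre-nasal raising)
Only 'unyusugep' matches the regular Wiminu development of *sonyushugap.

unyusugep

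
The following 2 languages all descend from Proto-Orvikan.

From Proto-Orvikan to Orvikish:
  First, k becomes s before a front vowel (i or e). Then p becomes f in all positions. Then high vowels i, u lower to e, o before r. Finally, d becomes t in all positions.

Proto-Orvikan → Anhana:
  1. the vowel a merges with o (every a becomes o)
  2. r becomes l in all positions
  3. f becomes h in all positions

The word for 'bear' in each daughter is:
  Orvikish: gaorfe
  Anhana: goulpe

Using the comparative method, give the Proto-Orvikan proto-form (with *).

Position 2: Orvikish has a, Anhana has o. Orvikish preserves a here (none of its changes turn any other segment into a), so the proto-segment is *a.
Position 4: Orvikish has r, Anhana has l. Orvikish preserves r here (none of its changes turn any other segment into r), so the proto-segment is *r.
Verify the candidate proto-form against each daughter:
Orvikish: *gaurpe > gaurfe > gaorfe  (by unconditioned shift, pre-rhotic lowering)
Anhana: *gaurpe > gourpe > goulpe  (by vowel merger, unconditioned shift)
*gaurpe is the unique common source.

*gaurpe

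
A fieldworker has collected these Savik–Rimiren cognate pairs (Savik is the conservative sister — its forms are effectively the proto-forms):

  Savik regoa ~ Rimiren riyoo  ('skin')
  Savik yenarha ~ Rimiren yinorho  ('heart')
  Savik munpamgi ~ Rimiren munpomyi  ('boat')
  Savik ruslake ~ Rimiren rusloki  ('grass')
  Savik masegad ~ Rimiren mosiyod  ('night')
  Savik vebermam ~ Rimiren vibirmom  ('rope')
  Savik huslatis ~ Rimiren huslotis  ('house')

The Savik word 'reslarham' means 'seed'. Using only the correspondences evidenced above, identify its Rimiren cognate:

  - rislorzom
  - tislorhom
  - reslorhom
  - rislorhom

rislorhom

regoa ~ riyoo, masegad ~ mosiyod — Savik e corresponds to Rimiren i after a consonant, before a consonant other than r, m, n, p, b, f, v.
yenarha ~ yinorho — Savik a corresponds to Rimiren o after a consonant, before r.
munpamgi ~ munpomyi, vebermam ~ vibirmom — Savik a corresponds to Rimiren o after a consonant, before a nasal.
Applying these to Savik 'reslarham':
  reslarham → rislarham   (e→i after a consonant, before a consonant other than r, m, n, p, b, f, v)
  rislarham → rislorham   (a→o after a consonant, before r)
  rislorham → rislorhom   (a→o after a consonant, before a nasal)
So the Rimiren cognate is 'rislorhom'.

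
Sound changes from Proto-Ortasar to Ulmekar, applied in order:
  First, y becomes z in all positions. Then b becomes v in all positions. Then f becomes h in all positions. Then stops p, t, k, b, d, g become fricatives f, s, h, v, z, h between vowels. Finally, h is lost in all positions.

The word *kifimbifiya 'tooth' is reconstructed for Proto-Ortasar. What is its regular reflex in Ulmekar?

Ulmekar: start from *kifimbifiya.
  rule 1 (unconditioned shift): kifimbifiya → kifimbifiza
  rule 2 (unconditioned shift): kifimbifiza → kifimvifiza
  rule 3 (unconditioned shift): kifimvifiza → kihimvihiza
  rule 4: no change — kihimvihiza
  rule 5 (h-loss): kihimvihiza → kiimviiza
  ⇒ Ulmekar kiimviiza

kiimviiza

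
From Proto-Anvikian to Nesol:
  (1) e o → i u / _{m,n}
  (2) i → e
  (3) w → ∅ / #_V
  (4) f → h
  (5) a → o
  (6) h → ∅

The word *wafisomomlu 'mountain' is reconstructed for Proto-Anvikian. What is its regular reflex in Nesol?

Nesol: start from *wafisomomlu.
  rule 1 (pre-nasal raising): wafisomomlu → wafisumumlu
  rule 2 (vowel merger): wafisumumlu → wafesumumlu
  rule 3 (glide loss): wafesumumlu → afesumumlu
  rule 4 (unconditioned shift): afesumumlu → ahesumumlu
  rule 5 (vowel merger): ahesumumlu → ohesumumlu
  rule 6 (h-loss): ohesumumlu → oesumumlu
  ⇒ Nesol oesumumlu

oesumumlu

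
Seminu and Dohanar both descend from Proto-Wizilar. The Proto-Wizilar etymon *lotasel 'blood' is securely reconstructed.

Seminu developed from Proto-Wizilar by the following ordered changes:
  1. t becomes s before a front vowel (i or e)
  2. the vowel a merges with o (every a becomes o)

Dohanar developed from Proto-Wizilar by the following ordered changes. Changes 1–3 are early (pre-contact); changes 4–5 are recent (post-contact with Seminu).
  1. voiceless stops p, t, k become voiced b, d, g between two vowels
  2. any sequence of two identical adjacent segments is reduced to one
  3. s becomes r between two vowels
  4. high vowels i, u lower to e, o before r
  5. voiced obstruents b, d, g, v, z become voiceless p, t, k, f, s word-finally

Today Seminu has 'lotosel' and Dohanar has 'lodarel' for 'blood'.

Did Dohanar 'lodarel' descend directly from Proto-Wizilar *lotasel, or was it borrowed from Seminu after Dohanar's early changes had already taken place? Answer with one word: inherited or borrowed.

If inherited, *lotasel would pass through all of Dohanar's changes:
Dohanar: *lotasel
  lotasel → lodasel   [intervocalic voicing]
  lodasel (rule 2 does not apply)
  lodasel → lodarel   [rhotacism]
  lodarel (rule 4 does not apply)
  lodarel (rule 5 does not apply)
  giving Dohanar lodarel.
If borrowed from Seminu 'lotosel' after the early changes, it would undergo only the recent ones:
  rule 4 (pre-rhotic lowering): no change (lotosel)
  rule 5 (final devoicing): no change (lotosel)
  ⇒ as a loan: lotosel
Dohanar 'lodarel' matches the inherited outcome exactly, so it is an inherited cognate, not a loan.

inherited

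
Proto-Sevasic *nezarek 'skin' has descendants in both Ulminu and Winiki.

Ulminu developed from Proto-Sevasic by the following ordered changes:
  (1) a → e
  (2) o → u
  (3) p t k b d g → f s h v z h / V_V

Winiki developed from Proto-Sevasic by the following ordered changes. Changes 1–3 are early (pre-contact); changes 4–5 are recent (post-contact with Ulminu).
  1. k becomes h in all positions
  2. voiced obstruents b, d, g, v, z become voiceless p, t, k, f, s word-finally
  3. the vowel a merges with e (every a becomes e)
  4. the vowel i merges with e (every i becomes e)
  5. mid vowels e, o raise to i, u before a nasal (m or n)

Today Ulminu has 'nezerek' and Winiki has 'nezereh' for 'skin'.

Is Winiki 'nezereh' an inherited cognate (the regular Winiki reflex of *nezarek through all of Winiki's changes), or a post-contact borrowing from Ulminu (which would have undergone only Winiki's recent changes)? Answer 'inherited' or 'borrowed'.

inherited

If inherited, *nezarek would pass through all of Winiki's changes:
Winiki: *nezarek
  nezarek → nezareh   [unconditioned shift]
  nezareh (rule 2 does not apply)
  nezareh → nezereh   [vowel merger]
  nezereh (rule 4 does not apply)
  nezereh (rule 5 does not apply)
  giving Winiki nezereh.
If borrowed from Ulminu 'nezerek' after the early changes, it would undergo only the recent ones:
  rule 4 (vowel merger): no change (nezerek)
  rule 5 (pre-nasal raising): no change (nezerek)
  ⇒ as a loan: nezerek
Winiki 'nezereh' matches the inherited outcome exactly, so it is an inherited cognate, not a loan.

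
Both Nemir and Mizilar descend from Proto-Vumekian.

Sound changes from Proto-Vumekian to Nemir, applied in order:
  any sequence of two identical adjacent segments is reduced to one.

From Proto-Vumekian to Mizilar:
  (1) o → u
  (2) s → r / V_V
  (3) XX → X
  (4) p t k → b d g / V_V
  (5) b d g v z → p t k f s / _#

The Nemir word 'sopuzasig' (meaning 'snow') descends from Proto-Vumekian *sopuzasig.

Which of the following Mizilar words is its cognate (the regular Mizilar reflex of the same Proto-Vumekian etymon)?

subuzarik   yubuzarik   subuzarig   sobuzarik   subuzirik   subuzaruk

Mizilar: *sopuzasig
  sopuzasig → supuzasig   [vowel merger]
  supuzasig → supuzarig   [rhotacism]
  supuzarig (rule 3 does not apply)
  supuzarig → subuzarig   [intervocalic voicing]
  subuzarig → subuzarik   [final devoicing]
  giving Mizilar subuzarik.

subuzarik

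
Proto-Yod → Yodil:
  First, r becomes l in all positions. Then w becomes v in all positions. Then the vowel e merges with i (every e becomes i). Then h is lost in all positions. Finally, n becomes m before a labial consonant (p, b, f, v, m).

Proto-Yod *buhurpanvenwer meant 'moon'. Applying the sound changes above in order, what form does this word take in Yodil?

buulpamvimvil

Yodil: start from *buhurpanvenwer.
  rule 1 (unconditioned shift): buhurpanvenwer → buhulpanvenwel
  rule 2 (unconditioned shift): buhulpanvenwel → buhulpanvenvel
  rule 3 (vowel merger): buhulpanvenvel → buhulpanvinvil
  rule 4 (h-loss): buhulpanvinvil → buulpanvinvil
  rule 5 (nasal place assimilation): buulpanvinvil → buulpamvimvil
  ⇒ Yodil buulpamvimvil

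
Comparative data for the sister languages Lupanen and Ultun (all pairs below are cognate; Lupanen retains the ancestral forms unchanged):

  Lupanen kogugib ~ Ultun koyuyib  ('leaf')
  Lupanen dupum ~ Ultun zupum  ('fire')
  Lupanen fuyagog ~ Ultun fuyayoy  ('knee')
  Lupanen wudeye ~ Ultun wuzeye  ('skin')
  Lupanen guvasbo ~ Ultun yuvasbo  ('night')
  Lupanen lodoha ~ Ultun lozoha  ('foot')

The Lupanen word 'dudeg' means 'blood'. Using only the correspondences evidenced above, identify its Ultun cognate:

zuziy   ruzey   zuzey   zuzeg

zuzey

dupum ~ zupum — Lupanen d corresponds to Ultun z word-initially before a back vowel.
wudeye ~ wuzeye — Lupanen d corresponds to Ultun z between vowels (before a front vowel).
fuyagog ~ fuyayoy — Lupanen g corresponds to Ultun y word-finally.
Applying these to Lupanen 'dudeg':
  dudeg → zudeg   (d→z word-initially before a back vowel)
  zudeg → zuzeg   (d→z between vowels (before a front vowel))
  zuzeg → zuzey   (g→y word-finally)
So the Ultun cognate is 'zuzey'.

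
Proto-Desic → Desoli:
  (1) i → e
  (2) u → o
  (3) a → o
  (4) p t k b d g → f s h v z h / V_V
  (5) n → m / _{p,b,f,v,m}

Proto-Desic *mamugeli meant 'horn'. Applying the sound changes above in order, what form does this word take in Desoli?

Desoli: start from *mamugeli.
  rule 1 (vowel merger): mamugeli → mamugele
  rule 2 (vowel merger): mamugele → mamogele
  rule 3 (vowel merger): mamogele → momogele
  rule 4 (intervocalic lenition): momogele → momohele
  rule 5: no change — momohele
  ⇒ Desoli momohele

momohele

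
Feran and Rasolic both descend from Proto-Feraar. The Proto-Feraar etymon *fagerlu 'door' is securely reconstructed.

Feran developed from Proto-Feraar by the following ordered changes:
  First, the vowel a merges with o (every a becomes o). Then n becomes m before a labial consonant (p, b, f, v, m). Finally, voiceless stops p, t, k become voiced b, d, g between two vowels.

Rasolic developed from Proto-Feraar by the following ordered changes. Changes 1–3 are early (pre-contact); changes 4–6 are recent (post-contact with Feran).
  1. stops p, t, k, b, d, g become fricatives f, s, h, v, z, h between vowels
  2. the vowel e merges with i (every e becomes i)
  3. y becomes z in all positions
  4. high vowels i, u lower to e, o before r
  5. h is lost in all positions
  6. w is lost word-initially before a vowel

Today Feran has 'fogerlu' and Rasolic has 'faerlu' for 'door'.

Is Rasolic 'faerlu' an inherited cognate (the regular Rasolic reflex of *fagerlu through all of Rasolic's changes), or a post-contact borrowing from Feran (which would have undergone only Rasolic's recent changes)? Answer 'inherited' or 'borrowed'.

inherited

If inherited, *fagerlu would pass through all of Rasolic's changes:
Rasolic: *fagerlu > faherlu > fahirlu > faherlu > faerlu  (by intervocalic lenition, vowel merger, pre-rhotic lowering, h-loss)
If borrowed from Feran 'fogerlu' after the early changes, it would undergo only the recent ones:
  rule 4 (pre-rhotic lowering): no change (fogerlu)
  rule 5 (h-loss): no change (fogerlu)
  rule 6 (glide loss): no change (fogerlu)
  ⇒ as a loan: fogerlu
Rasolic 'faerlu' matches the inherited outcome exactly, so it is an inherited cognate, not a loan.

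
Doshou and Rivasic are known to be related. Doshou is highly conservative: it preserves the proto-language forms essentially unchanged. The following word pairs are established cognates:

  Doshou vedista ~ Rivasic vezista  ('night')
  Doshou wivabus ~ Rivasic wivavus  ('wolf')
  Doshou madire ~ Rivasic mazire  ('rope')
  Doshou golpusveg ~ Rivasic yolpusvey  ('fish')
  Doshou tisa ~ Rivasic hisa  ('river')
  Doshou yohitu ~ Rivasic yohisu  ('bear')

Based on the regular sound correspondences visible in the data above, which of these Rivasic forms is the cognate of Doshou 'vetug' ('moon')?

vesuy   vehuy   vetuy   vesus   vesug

vesuy

yohitu ~ yohisu — Doshou t corresponds to Rivasic s between vowels (before a back vowel).
golpusveg ~ yolpusvey — Doshou g corresponds to Rivasic y word-finally.
Applying these to Doshou 'vetug':
  vetug → vesug   (t→s between vowels (before a back vowel))
  vesug → vesuy   (g→y word-finally)
So the Rivasic cognate is 'vesuy'.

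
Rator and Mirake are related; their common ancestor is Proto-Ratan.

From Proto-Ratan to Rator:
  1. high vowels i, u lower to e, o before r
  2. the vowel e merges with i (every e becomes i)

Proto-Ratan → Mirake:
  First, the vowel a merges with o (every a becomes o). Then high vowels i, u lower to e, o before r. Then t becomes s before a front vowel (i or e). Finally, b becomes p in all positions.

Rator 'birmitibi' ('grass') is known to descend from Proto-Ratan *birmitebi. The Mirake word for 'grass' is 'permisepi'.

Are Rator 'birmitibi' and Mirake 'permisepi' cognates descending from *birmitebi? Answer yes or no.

yes

Derive the expected Mirake reflex of *birmitebi:
Mirake: *birmitebi
  birmitebi (rule 1 does not apply)
  birmitebi → bermitebi   [pre-rhotic lowering]
  bermitebi → bermisebi   [palatalisation]
  bermisebi → permisepi   [unconditioned shift]
  giving Mirake permisepi.
Mirake 'permisepi' matches the regular reflex exactly, so the pair is cognate.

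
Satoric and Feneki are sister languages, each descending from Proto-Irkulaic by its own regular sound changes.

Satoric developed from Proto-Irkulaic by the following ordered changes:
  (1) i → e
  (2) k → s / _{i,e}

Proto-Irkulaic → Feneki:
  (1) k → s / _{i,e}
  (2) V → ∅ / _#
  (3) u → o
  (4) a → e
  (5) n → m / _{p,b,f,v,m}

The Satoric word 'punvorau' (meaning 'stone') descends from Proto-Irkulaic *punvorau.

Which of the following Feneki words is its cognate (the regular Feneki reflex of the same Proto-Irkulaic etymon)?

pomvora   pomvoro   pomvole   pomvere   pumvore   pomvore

pomvore

Feneki: start from *punvorau.
  rule 1: no change — punvorau
  rule 2 (apocope): punvorau → punvora
  rule 3 (vowel merger): punvora → ponvora
  rule 4 (vowel merger): ponvora → ponvore
  rule 5 (nasal place assimilation): ponvore → pomvore
  ⇒ Feneki pomvore
Among the options, 'pomvore' alone shows every Feneki change applied in order.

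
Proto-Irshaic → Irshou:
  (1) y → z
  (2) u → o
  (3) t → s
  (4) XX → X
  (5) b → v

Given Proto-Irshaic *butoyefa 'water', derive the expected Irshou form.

vosozefa

Irshou: *butoyefa > butozefa > botozefa > bosozefa > vosozefa  (by unconditioned shift, vowel merger, unconditioned shift, unconditioned shift)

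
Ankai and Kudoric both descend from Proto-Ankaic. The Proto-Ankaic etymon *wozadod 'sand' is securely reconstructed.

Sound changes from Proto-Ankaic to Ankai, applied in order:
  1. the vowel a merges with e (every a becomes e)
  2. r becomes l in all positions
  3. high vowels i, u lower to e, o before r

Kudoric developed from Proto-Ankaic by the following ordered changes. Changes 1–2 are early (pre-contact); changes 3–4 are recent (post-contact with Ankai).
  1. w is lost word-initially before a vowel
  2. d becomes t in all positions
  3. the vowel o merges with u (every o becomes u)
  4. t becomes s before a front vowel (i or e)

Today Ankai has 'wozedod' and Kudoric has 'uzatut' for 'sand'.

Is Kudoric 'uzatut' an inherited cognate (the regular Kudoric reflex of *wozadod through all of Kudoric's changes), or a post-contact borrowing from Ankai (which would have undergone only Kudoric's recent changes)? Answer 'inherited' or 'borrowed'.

inherited

If inherited, *wozadod would pass through all of Kudoric's changes:
Kudoric: *wozadod > ozadod > ozatot > uzatut  (by glide loss, unconditioned shift, vowel merger)
If borrowed from Ankai 'wozedod' after the early changes, it would undergo only the recent ones:
  rule 3 (vowel merger): wozedod → wuzedud
  rule 4 (palatalisation): no change (wuzedud)
  ⇒ as a loan: wuzedud
Kudoric 'uzatut' matches the inherited outcome exactly, so it is an inherited cognate, not a loan.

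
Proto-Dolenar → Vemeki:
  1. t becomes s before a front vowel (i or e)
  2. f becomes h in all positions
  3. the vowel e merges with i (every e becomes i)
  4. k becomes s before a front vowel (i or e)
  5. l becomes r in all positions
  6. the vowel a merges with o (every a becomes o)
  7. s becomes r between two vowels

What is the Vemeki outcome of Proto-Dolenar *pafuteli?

pohuriri

Vemeki: *pafuteli > pafuseli > pahuseli > pahusili > pahusiri > pohusiri > pohuriri  (by palatalisation, unconditioned shift, vowel merger, unconditioned shift, vowel merger, rhotacism)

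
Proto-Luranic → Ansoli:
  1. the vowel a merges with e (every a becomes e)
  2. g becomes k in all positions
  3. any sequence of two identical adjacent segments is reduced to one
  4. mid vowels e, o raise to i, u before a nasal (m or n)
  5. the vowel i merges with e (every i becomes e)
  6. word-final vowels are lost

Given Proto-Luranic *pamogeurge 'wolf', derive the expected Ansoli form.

pemokeurk

Ansoli: start from *pamogeurge.
  rule 1 (vowel merger): pamogeurge → pemogeurge
  rule 2 (unconditioned shift): pemogeurge → pemokeurke
  rule 3: no change — pemokeurke
  rule 4 (pre-nasal raising): pemokeurke → pimokeurke
  rule 5 (vowel merger): pimokeurke → pemokeurke
  rule 6 (apocope): pemokeurke → pemokeurk
  ⇒ Ansoli pemokeurk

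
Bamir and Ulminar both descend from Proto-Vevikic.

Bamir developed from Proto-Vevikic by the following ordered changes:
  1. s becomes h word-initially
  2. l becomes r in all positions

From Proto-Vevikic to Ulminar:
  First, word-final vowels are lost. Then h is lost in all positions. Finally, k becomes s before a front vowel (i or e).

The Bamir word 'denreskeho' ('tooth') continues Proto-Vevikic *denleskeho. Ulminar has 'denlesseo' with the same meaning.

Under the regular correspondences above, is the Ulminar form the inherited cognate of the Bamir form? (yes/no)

Derive the expected Ulminar reflex of *denleskeho:
Ulminar: *denleskeho
  denleskeho → denleskeh   [apocope]
  denleskeh → denleske   [h-loss]
  denleske → denlesse   [palatalisation]
  giving Ulminar denlesse.
The regular Ulminar reflex would be 'denlesse', but the attested form is 'denlesseo'. The correspondence is irregular, so they are not cognates (the Ulminar form has a different source).

no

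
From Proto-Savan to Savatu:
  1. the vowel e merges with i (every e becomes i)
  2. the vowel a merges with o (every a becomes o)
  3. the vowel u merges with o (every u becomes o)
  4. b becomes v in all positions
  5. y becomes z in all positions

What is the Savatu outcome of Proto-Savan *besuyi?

visozi

Savatu: *besuyi
  besuyi → bisuyi   [vowel merger]
  bisuyi (rule 2 does not apply)
  bisuyi → bisoyi   [vowel merger]
  bisoyi → visoyi   [unconditioned shift]
  visoyi → visozi   [unconditioned shift]
  giving Savatu visozi.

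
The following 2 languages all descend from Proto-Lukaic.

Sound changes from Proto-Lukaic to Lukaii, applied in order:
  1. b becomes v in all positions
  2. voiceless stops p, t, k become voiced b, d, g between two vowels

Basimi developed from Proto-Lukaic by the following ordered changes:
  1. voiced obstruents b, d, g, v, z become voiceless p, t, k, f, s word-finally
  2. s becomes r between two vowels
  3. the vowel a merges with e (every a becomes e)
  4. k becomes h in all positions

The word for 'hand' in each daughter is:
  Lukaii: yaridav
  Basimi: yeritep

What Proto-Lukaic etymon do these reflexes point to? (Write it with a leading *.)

*yaritab

Position 5: Lukaii has d, Basimi has t. Taking the neighbouring segments as reconstructed: Lukaii d could go back to *t or *d; Basimi t can only go back to *t — the one source consistent with every daughter is *t.
Position 7: Lukaii has v, Basimi has p. Taking the neighbouring segments as reconstructed: Lukaii v could go back to *b or *v; Basimi p could go back to *p or *b — the one source consistent with every daughter is *b.
Position 2: Lukaii has a, Basimi has e. Lukaii preserves a here (none of its changes turn any other segment into a), so the proto-segment is *a.
Continuing position by position gives *yaritab; check it forward:
Lukaii: *yaritab
  yaritab → yaritav   [unconditioned shift]
  yaritav → yaridav   [intervocalic voicing]
  giving Lukaii yaridav.
Basimi: *yaritab
  yaritab → yaritap   [final devoicing]
  yaritap (rule 2 does not apply)
  yaritap → yeritep   [vowel merger]
  yeritep (rule 4 does not apply)
  giving Basimi yeritep.
*yaritab is the unique common source.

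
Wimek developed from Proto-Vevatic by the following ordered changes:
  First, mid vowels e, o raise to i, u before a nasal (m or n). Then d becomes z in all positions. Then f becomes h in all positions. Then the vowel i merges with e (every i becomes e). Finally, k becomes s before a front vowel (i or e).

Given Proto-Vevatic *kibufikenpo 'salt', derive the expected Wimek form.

Wimek: *kibufikenpo
  kibufikenpo → kibufikinpo   [pre-nasal raising]
  kibufikinpo (rule 2 does not apply)
  kibufikinpo → kibuhikinpo   [unconditioned shift]
  kibuhikinpo → kebuhekenpo   [vowel merger]
  kebuhekenpo → sebuhesenpo   [palatalisation]
  giving Wimek sebuhesenpo.

sebuhesenpo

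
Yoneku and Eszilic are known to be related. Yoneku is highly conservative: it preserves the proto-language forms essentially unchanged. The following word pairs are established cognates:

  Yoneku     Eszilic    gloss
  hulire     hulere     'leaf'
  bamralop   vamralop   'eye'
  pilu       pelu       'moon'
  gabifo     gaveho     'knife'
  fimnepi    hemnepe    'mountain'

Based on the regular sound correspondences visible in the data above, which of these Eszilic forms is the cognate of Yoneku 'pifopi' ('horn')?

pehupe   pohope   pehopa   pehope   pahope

gabifo ~ gaveho — Yoneku i corresponds to Eszilic e after a consonant, before a labial obstruent.
gabifo ~ gaveho — Yoneku f corresponds to Eszilic h between vowels (before a back vowel).
fimnepi ~ hemnepe — Yoneku i corresponds to Eszilic e word-finally.
Applying these to Yoneku 'pifopi':
  pifopi → pefopi   (i→e after a consonant, before a labial obstruent)
  pefopi → pehopi   (f→h between vowels (before a back vowel))
  pehopi → pehope   (i→e word-finally)
So the Eszilic cognate is 'pehope'.

pehope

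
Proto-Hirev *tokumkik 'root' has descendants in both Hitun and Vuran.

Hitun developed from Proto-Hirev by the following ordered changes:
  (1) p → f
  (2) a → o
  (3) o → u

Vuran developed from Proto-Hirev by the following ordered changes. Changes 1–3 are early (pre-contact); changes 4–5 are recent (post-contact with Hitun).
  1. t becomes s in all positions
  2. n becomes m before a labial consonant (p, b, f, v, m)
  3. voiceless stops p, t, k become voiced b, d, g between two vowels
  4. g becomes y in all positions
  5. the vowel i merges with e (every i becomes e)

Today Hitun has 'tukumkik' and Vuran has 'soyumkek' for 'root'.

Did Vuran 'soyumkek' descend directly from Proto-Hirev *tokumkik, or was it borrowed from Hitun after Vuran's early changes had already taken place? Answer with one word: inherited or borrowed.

inherited

If inherited, *tokumkik would pass through all of Vuran's changes:
Vuran: start from *tokumkik.
  rule 1 (unconditioned shift): tokumkik → sokumkik
  rule 2: no change — sokumkik
  rule 3 (intervocalic voicing): sokumkik → sogumkik
  rule 4 (unconditioned shift): sogumkik → soyumkik
  rule 5 (vowel merger): soyumkik → soyumkek
  ⇒ Vuran soyumkek
If borrowed from Hitun 'tukumkik' after the early changes, it would undergo only the recent ones:
  rule 4 (unconditioned shift): no change (tukumkik)
  rule 5 (vowel merger): tukumkik → tukumkek
  ⇒ as a loan: tukumkek
Vuran 'soyumkek' matches the inherited outcome exactly, so it is an inherited cognate, not a loan.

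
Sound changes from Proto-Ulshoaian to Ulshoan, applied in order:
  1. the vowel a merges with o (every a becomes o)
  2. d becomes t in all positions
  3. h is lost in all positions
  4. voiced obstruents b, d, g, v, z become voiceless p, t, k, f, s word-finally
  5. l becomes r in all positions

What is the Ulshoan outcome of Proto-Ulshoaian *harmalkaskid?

Ulshoan: start from *harmalkaskid.
  rule 1 (vowel merger): harmalkaskid → hormolkoskid
  rule 2 (unconditioned shift): hormolkoskid → hormolkoskit
  rule 3 (h-loss): hormolkoskit → ormolkoskit
  rule 4: no change — ormolkoskit
  rule 5 (unconditioned shift): ormolkoskit → ormorkoskit
  ⇒ Ulshoan ormorkoskit

ormorkoskit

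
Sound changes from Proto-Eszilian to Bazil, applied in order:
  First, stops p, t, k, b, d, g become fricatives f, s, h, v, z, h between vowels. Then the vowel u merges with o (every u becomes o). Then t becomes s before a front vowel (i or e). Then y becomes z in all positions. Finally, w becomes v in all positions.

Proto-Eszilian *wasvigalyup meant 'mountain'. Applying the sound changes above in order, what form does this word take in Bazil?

vasvihalzop

Bazil: start from *wasvigalyup.
  rule 1 (intervocalic lenition): wasvigalyup → wasvihalyup
  rule 2 (vowel merger): wasvihalyup → wasvihalyop
  rule 3: no change — wasvihalyop
  rule 4 (unconditioned shift): wasvihalyop → wasvihalzop
  rule 5 (unconditioned shift): wasvihalzop → vasvihalzop
  ⇒ Bazil vasvihalzop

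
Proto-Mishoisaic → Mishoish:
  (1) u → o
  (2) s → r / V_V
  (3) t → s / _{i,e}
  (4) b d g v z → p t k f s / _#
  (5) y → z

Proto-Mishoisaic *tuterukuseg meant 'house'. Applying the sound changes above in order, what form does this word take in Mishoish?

toserokorek

Mishoish: *tuterukuseg
  tuterukuseg → toterokoseg   [vowel merger]
  toterokoseg → toterokoreg   [rhotacism]
  toterokoreg → toserokoreg   [palatalisation]
  toserokoreg → toserokorek   [final devoicing]
  toserokorek (rule 5 does not apply)
  giving Mishoish toserokorek.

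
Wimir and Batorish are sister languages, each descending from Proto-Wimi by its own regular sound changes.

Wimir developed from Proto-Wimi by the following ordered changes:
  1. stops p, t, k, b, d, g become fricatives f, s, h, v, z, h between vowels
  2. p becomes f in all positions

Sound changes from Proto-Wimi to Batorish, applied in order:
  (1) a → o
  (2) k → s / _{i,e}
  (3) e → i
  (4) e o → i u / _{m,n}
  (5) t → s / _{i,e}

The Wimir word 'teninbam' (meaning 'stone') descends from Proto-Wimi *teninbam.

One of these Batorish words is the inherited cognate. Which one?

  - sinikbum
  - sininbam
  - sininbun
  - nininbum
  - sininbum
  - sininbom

sininbum

Batorish: start from *teninbam.
  rule 1 (vowel merger): teninbam → teninbom
  rule 2: no change — teninbom
  rule 3 (vowel merger): teninbom → tininbom
  rule 4 (pre-nasal raising): tininbom → tininbum
  rule 5 (palatalisation): tininbum → sininbum
  ⇒ Batorish sininbum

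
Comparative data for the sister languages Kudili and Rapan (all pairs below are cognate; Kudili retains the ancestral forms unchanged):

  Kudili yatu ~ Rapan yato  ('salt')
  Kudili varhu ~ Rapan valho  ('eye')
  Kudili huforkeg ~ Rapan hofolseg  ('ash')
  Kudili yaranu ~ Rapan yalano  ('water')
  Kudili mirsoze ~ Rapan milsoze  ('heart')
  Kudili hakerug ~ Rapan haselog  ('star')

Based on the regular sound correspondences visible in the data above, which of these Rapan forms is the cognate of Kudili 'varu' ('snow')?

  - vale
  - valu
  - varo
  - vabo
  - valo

hakerug ~ haselog — Kudili r corresponds to Rapan l between vowels (before a back vowel).
yatu ~ yato, varhu ~ valho — Kudili u corresponds to Rapan o word-finally.
Applying these to Kudili 'varu':
  varu → valu   (r→l between vowels (before a back vowel))
  valu → valo   (u→o word-finally)
So the Rapan cognate is 'valo'.

valo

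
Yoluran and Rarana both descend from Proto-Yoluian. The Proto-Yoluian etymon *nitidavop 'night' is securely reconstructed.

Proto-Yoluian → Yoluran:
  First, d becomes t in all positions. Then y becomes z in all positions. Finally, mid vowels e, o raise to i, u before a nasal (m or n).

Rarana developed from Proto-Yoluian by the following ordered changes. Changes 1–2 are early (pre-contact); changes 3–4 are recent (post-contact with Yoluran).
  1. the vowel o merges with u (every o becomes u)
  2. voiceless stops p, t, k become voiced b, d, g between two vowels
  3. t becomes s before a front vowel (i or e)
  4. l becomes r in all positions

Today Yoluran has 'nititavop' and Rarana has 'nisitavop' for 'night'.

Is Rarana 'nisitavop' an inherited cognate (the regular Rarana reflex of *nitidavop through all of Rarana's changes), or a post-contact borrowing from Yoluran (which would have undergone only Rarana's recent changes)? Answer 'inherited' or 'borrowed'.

borrowed

If inherited, *nitidavop would pass through all of Rarana's changes:
Rarana: *nitidavop
  nitidavop → nitidavup   [vowel merger]
  nitidavup → nididavup   [intervocalic voicing]
  nididavup (rule 3 does not apply)
  nididavup (rule 4 does not apply)
  giving Rarana nididavup.
If borrowed from Yoluran 'nititavop' after the early changes, it would undergo only the recent ones:
  rule 3 (palatalisation): nititavop → nisitavop
  rule 4 (unconditioned shift): no change (nisitavop)
  ⇒ as a loan: nisitavop
Rarana 'nisitavop' matches the loan outcome 'nisitavop', not the inherited 'nididavup' — it skipped the early Rarana changes, so it was borrowed from Yoluran.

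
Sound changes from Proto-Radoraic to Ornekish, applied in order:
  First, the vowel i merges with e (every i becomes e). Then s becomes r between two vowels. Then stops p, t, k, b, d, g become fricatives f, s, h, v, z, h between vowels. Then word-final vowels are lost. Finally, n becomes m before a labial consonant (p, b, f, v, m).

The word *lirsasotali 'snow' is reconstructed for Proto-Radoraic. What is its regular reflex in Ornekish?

Ornekish: start from *lirsasotali.
  rule 1 (vowel merger): lirsasotali → lersasotale
  rule 2 (rhotacism): lersasotale → lersarotale
  rule 3 (intervocalic lenition): lersarotale → lersarosale
  rule 4 (apocope): lersarosale → lersarosal
  rule 5: no change — lersarosal
  ⇒ Ornekish lersarosal

lersarosal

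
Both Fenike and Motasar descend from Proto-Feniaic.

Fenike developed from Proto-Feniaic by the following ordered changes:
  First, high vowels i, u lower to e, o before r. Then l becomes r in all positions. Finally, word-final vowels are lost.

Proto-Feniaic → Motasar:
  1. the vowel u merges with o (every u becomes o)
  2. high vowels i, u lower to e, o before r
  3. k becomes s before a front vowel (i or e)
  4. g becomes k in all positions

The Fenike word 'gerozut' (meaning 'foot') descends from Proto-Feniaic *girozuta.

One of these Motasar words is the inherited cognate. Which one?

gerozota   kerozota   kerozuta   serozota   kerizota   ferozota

Motasar: *girozuta > girozota > gerozota > kerozota  (by vowel merger, pre-rhotic lowering, unconditioned shift)
Only 'kerozota' matches the regular Motasar development of *girozuta.

kerozota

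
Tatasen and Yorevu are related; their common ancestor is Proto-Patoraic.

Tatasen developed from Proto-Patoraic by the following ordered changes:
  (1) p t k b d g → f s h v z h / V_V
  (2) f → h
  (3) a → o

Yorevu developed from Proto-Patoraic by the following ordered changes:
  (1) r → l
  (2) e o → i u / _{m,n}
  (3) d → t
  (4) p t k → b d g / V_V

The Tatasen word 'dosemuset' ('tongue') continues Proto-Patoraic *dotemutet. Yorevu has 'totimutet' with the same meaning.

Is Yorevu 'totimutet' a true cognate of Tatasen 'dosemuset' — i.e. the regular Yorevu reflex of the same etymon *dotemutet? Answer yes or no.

no

Derive the expected Yorevu reflex of *dotemutet:
Yorevu: start from *dotemutet.
  rule 1: no change — dotemutet
  rule 2 (pre-nasal raising): dotemutet → dotimutet
  rule 3 (unconditioned shift): dotimutet → totimutet
  rule 4 (intervocalic voicing): totimutet → todimudet
  ⇒ Yorevu todimudet
The regular Yorevu reflex would be 'todimudet', but the attested form is 'totimutet'. The correspondence is irregular, so they are not cognates (the Yorevu form has a different source).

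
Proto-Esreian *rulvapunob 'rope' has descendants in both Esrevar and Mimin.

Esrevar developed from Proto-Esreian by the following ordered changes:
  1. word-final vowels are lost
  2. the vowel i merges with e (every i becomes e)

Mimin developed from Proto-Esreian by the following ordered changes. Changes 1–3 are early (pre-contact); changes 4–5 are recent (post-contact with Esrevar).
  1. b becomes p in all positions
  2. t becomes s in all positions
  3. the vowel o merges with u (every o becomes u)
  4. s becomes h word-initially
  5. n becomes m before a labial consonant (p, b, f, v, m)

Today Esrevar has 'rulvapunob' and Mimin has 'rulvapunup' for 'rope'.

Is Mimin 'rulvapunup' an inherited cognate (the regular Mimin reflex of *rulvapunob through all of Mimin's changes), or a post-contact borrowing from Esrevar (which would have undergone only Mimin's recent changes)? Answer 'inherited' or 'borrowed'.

inherited

If inherited, *rulvapunob would pass through all of Mimin's changes:
Mimin: *rulvapunob
  rulvapunob → rulvapunop   [unconditioned shift]
  rulvapunop (rule 2 does not apply)
  rulvapunop → rulvapunup   [vowel merger]
  rulvapunup (rule 4 does not apply)
  rulvapunup (rule 5 does not apply)
  giving Mimin rulvapunup.
If borrowed from Esrevar 'rulvapunob' after the early changes, it would undergo only the recent ones:
  rule 4 (debuccalisation): no change (rulvapunob)
  rule 5 (nasal place assimilation): no change (rulvapunob)
  ⇒ as a loan: rulvapunob
Mimin 'rulvapunup' matches the inherited outcome exactly, so it is an inherited cognate, not a loan.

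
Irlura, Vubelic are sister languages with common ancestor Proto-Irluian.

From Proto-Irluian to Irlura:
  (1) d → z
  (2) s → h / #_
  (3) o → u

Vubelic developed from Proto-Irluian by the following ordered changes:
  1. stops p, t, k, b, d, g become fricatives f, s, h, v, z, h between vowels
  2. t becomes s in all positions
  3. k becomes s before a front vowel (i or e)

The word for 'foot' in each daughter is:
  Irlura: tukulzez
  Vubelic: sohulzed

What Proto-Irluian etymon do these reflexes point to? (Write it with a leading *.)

*tokulzed

Position 2: Irlura has u, Vubelic has o. Vubelic preserves o here (none of its changes turn any other segment into o), so the proto-segment is *o.
Position 3: Irlura has k, Vubelic has h. Irlura preserves k here (none of its changes turn any other segment into k), so the proto-segment is *k.
Position 1: Irlura has t, Vubelic has s. Irlura preserves t here (none of its changes turn any other segment into t), so the proto-segment is *t.
Verify the candidate proto-form against each daughter:
Irlura: *tokulzed
  tokulzed → tokulzez   [unconditioned shift]
  tokulzez (rule 2 does not apply)
  tokulzez → tukulzez   [vowel merger]
  giving Irlura tukulzez.
Vubelic: start from *tokulzed.
  rule 1 (intervocalic lenition): tokulzed → tohulzed
  rule 2 (unconditioned shift): tohulzed → sohulzed
  rule 3: no change — sohulzed
  ⇒ Vubelic sohulzed
*tokulzed is the unique common source.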